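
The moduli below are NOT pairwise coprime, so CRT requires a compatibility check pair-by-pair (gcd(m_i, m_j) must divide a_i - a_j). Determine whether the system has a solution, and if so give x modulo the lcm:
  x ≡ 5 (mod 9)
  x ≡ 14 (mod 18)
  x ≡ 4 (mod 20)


Moduli 9, 18, 20 are not pairwise coprime, so CRT works modulo lcm(m_i) when all pairwise compatibility conditions hold.
Pairwise compatibility: gcd(m_i, m_j) must divide a_i - a_j for every pair.
Merge one congruence at a time:
  Start: x ≡ 5 (mod 9).
  Combine with x ≡ 14 (mod 18): gcd(9, 18) = 9; 14 - 5 = 9, which IS divisible by 9, so compatible.
    Write x = 5 + 9·t and substitute into x ≡ 14 (mod 18): 9·t ≡ 14 − 5 = 9 (mod 18).
    Divide the congruence (and modulus) by g = 9: 1·t ≡ 1 (mod 2).
    So t ≡ 1 (mod 2).
    Then x = 5 + 9·1 = 14, valid modulo lcm(9, 18) = 18: x ≡ 14 (mod 18).
  Combine with x ≡ 4 (mod 20): gcd(18, 20) = 2; 4 - 14 = -10, which IS divisible by 2, so compatible.
    Write x = 14 + 18·t and substitute into x ≡ 4 (mod 20): 18·t ≡ 4 − 14 = -10 (mod 20).
    Divide the congruence (and modulus) by g = 2: 9·t ≡ -5 (mod 10).
    Reduce coefficients mod 10: 9·t ≡ 5 (mod 10).
    The inverse of 9 mod 10 is 9 (since 9·9 = 81 = 8·10 + 1), so t ≡ 9·5 = 45 ≡ 5 (mod 10).
    Then x = 14 + 18·5 = 104, valid modulo lcm(18, 20) = 180: x ≡ 104 (mod 180).
Verify: 104 mod 9 = 5, 104 mod 18 = 14, 104 mod 20 = 4.

x ≡ 104 (mod 180).


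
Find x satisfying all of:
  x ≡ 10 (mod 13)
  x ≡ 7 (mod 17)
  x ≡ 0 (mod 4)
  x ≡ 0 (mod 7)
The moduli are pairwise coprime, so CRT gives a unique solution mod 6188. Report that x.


Product of moduli M = 13 · 17 · 4 · 7 = 6188.
Merge one congruence at a time:
  Start: x ≡ 10 (mod 13).
  Combine with x ≡ 7 (mod 17); new modulus lcm = 221.
    Write x = 10 + 13·t and substitute into x ≡ 7 (mod 17): 13·t ≡ 7 − 10 = -3 (mod 17).
    Reduce coefficients mod 17: 13·t ≡ 14 (mod 17).
    The inverse of 13 mod 17 is 4 (since 13·4 = 52 = 3·17 + 1), so t ≡ 4·14 = 56 ≡ 5 (mod 17).
    Then x = 10 + 13·5 = 75, valid modulo lcm(13, 17) = 221: x ≡ 75 (mod 221).
  Combine with x ≡ 0 (mod 4); new modulus lcm = 884.
    Write x = 75 + 221·t and substitute into x ≡ 0 (mod 4): 221·t ≡ 0 − 75 = -75 (mod 4).
    Reduce coefficients mod 4: 1·t ≡ 1 (mod 4).
    So t ≡ 1 (mod 4).
    Then x = 75 + 221·1 = 296, valid modulo lcm(221, 4) = 884: x ≡ 296 (mod 884).
  Combine with x ≡ 0 (mod 7); new modulus lcm = 6188.
    Write x = 296 + 884·t and substitute into x ≡ 0 (mod 7): 884·t ≡ 0 − 296 = -296 (mod 7).
    Reduce coefficients mod 7: 2·t ≡ 5 (mod 7).
    The inverse of 2 mod 7 is 4 (since 2·4 = 8 = 1·7 + 1), so t ≡ 4·5 = 20 ≡ 6 (mod 7).
    Then x = 296 + 884·6 = 5600, valid modulo lcm(884, 7) = 6188: x ≡ 5600 (mod 6188).
Verify against each original: 5600 mod 13 = 10, 5600 mod 17 = 7, 5600 mod 4 = 0, 5600 mod 7 = 0.

x ≡ 5600 (mod 6188).


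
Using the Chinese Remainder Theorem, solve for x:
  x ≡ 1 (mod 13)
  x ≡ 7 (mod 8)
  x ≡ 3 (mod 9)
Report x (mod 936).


Moduli 13, 8, 9 are pairwise coprime; by CRT there is a unique solution modulo M = 13 · 8 · 9 = 936.
Solve pairwise, accumulating the modulus:
  Start with x ≡ 1 (mod 13).
  Combine with x ≡ 7 (mod 8): since gcd(13, 8) = 1, we get a unique residue mod 104.
    Write x = 1 + 13·t and substitute into x ≡ 7 (mod 8): 13·t ≡ 7 − 1 = 6 (mod 8).
    Reduce coefficients mod 8: 5·t ≡ 6 (mod 8).
    The inverse of 5 mod 8 is 5 (since 5·5 = 25 = 3·8 + 1), so t ≡ 5·6 = 30 ≡ 6 (mod 8).
    Then x = 1 + 13·6 = 79, valid modulo lcm(13, 8) = 104: x ≡ 79 (mod 104).
  Combine with x ≡ 3 (mod 9): since gcd(104, 9) = 1, we get a unique residue mod 936.
    Write x = 79 + 104·t and substitute into x ≡ 3 (mod 9): 104·t ≡ 3 − 79 = -76 (mod 9).
    Reduce coefficients mod 9: 5·t ≡ 5 (mod 9).
    The inverse of 5 mod 9 is 2 (since 5·2 = 10 = 1·9 + 1), so t ≡ 2·5 = 10 ≡ 1 (mod 9).
    Then x = 79 + 104·1 = 183, valid modulo lcm(104, 9) = 936: x ≡ 183 (mod 936).
Verify: 183 mod 13 = 1 ✓, 183 mod 8 = 7 ✓, 183 mod 9 = 3 ✓.

x ≡ 183 (mod 936).


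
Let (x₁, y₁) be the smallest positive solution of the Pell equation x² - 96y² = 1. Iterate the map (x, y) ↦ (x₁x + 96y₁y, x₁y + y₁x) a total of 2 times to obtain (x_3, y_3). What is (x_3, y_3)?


Step 1: Find the fundamental solution (x₁, y₁) of x² - 96y² = 1.
  Expand √96 as a continued fraction. a₀ = ⌊√96⌋ = 9; iterate m_{k+1} = d_k·a_k − m_k, d_{k+1} = (96 − m_{k+1}²)/d_k, a_{k+1} = ⌊(a₀ + m_{k+1})/d_{k+1}⌋ (starting m₀ = 0, d₀ = 1), with convergents p_k = a_k·p_{k-1} + p_{k-2}, q_k = a_k·q_{k-1} + q_{k-2} (p₋₁ = 1, q₋₁ = 0):
  k = 0: a₀ = 9; p₀/q₀ = 9/1; p₀² − 96·q₀² = 81 − 96 = -15.
  k = 1: m = 9, d = 15, a = ⌊(9 + 9)/15⌋ = 1; p/q = (1·9 + 1)/(1·1 + 0) = 10/1; p² − 96·q² = 100 − 96 = 4.
  k = 2: m = 6, d = 4, a = ⌊(9 + 6)/4⌋ = 3; p/q = (3·10 + 9)/(3·1 + 1) = 39/4; p² − 96·q² = 1521 − 1536 = -15.
  k = 3: m = 6, d = 15, a = ⌊(9 + 6)/15⌋ = 1; p/q = (1·39 + 10)/(1·4 + 1) = 49/5; p² − 96·q² = 2401 − 2400 = 1.
  The first convergent with p² − 96·q² = 1 gives the fundamental solution (x₁, y₁) = (49, 5).
Step 2: Apply the recurrence (x_{n+1}, y_{n+1}) = (x₁x_n + 96y₁y_n, x₁y_n + y₁x_n) repeatedly.
  From (x_1, y_1) = (49, 5): x_2 = 49·49 + 96·5·5 = 4801; y_2 = 49·5 + 5·49 = 490.
  From (x_2, y_2) = (4801, 490): x_3 = 49·4801 + 96·5·490 = 470449; y_3 = 49·490 + 5·4801 = 48015.
Step 3: Verify x_3² - 96·y_3² = 221322261601 - 221322261600 = 1 (should be 1). ✓

(x_1, y_1) = (49, 5); (x_3, y_3) = (470449, 48015).


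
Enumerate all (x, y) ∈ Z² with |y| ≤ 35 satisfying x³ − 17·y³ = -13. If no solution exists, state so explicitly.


The equation is x³ - 17y³ = -13. For fixed y, x³ = 17·y³ − 13, so a solution requires the RHS to be a perfect cube.
Strategy: iterate y from -35 to 35, compute RHS = 17·y³ − 13, and check whether it is a (positive or negative) perfect cube.
Check small values of y:
  y = 0: RHS = -13 is not a perfect cube.
  y = 1: RHS = 4 is not a perfect cube.
  y = -1: RHS = -30 is not a perfect cube.
  y = 2: RHS = 123 is not a perfect cube.
  y = -2: RHS = -149 is not a perfect cube.
  y = 3: RHS = 446 is not a perfect cube.
  y = -3: RHS = -472 is not a perfect cube.
Continuing the search up to |y| = 35 finds no solutions either.
No (x, y) in the scanned range satisfies the equation.

No integer solutions with |y| ≤ 35.


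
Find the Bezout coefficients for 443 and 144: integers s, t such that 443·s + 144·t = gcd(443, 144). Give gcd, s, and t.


Euclidean algorithm on (443, 144) — divide until remainder is 0:
  443 = 3 · 144 + 11
  144 = 13 · 11 + 1
  11 = 11 · 1 + 0
gcd(443, 144) = 1.
Track Bezout coefficients alongside the remainders: start with r₀ = 443 = a·1 + b·0 (s = 1, t = 0) and r₁ = 144 = a·0 + b·1 (s = 0, t = 1); each new remainder r_{k+1} = r_{k-1} − q_k·r_k inherits s_{k+1} = s_{k-1} − q_k·s_k, t_{k+1} = t_{k-1} − q_k·t_k, so r_k = a·s_k + b·t_k at every step:
  q = 3: r = 11, s = 1 − 3·0 = 1, t = 0 − 3·1 = -3  (check: 443·1 + 144·(-3) = 11)
  q = 13: r = 1, s = 0 − 13·1 = -13, t = 1 − 13·(-3) = 40  (check: 443·(-13) + 144·40 = 1)
The row with r = 1 (the gcd) gives the Bezout coefficients s = -13, t = 40.
Result: 443 · (-13) + 144 · (40) = 1.

gcd(443, 144) = 1; s = -13, t = 40 (check: 443·(-13) + 144·40 = 1).


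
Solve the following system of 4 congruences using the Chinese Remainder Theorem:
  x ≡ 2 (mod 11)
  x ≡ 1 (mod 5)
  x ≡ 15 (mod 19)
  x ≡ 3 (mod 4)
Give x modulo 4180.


Product of moduli M = 11 · 5 · 19 · 4 = 4180.
Merge one congruence at a time:
  Start: x ≡ 2 (mod 11).
  Combine with x ≡ 1 (mod 5); new modulus lcm = 55.
    Write x = 2 + 11·t and substitute into x ≡ 1 (mod 5): 11·t ≡ 1 − 2 = -1 (mod 5).
    Reduce coefficients mod 5: 1·t ≡ 4 (mod 5).
    So t ≡ 4 (mod 5).
    Then x = 2 + 11·4 = 46, valid modulo lcm(11, 5) = 55: x ≡ 46 (mod 55).
  Combine with x ≡ 15 (mod 19); new modulus lcm = 1045.
    Write x = 46 + 55·t and substitute into x ≡ 15 (mod 19): 55·t ≡ 15 − 46 = -31 (mod 19).
    Reduce coefficients mod 19: 17·t ≡ 7 (mod 19).
    The inverse of 17 mod 19 is 9 (since 17·9 = 153 = 8·19 + 1), so t ≡ 9·7 = 63 ≡ 6 (mod 19).
    Then x = 46 + 55·6 = 376, valid modulo lcm(55, 19) = 1045: x ≡ 376 (mod 1045).
  Combine with x ≡ 3 (mod 4); new modulus lcm = 4180.
    Write x = 376 + 1045·t and substitute into x ≡ 3 (mod 4): 1045·t ≡ 3 − 376 = -373 (mod 4).
    Reduce coefficients mod 4: 1·t ≡ 3 (mod 4).
    So t ≡ 3 (mod 4).
    Then x = 376 + 1045·3 = 3511, valid modulo lcm(1045, 4) = 4180: x ≡ 3511 (mod 4180).
Verify against each original: 3511 mod 11 = 2, 3511 mod 5 = 1, 3511 mod 19 = 15, 3511 mod 4 = 3.

x ≡ 3511 (mod 4180).


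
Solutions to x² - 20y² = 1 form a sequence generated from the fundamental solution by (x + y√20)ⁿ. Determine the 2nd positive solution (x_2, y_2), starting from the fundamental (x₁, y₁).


Step 1: Find the fundamental solution (x₁, y₁) of x² - 20y² = 1.
  Expand √20 as a continued fraction. a₀ = ⌊√20⌋ = 4; iterate m_{k+1} = d_k·a_k − m_k, d_{k+1} = (20 − m_{k+1}²)/d_k, a_{k+1} = ⌊(a₀ + m_{k+1})/d_{k+1}⌋ (starting m₀ = 0, d₀ = 1), with convergents p_k = a_k·p_{k-1} + p_{k-2}, q_k = a_k·q_{k-1} + q_{k-2} (p₋₁ = 1, q₋₁ = 0):
  k = 0: a₀ = 4; p₀/q₀ = 4/1; p₀² − 20·q₀² = 16 − 20 = -4.
  k = 1: m = 4, d = 4, a = ⌊(4 + 4)/4⌋ = 2; p/q = (2·4 + 1)/(2·1 + 0) = 9/2; p² − 20·q² = 81 − 80 = 1.
  The first convergent with p² − 20·q² = 1 gives the fundamental solution (x₁, y₁) = (9, 2).
Step 2: Apply the recurrence (x_{n+1}, y_{n+1}) = (x₁x_n + 20y₁y_n, x₁y_n + y₁x_n) repeatedly.
  From (x_1, y_1) = (9, 2): x_2 = 9·9 + 20·2·2 = 161; y_2 = 9·2 + 2·9 = 36.
Step 3: Verify x_2² - 20·y_2² = 25921 - 25920 = 1 (should be 1). ✓

(x_1, y_1) = (9, 2); (x_2, y_2) = (161, 36).


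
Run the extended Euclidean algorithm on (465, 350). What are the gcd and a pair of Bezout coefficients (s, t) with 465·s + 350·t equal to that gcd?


Euclidean algorithm on (465, 350) — divide until remainder is 0:
  465 = 1 · 350 + 115
  350 = 3 · 115 + 5
  115 = 23 · 5 + 0
gcd(465, 350) = 5.
Track Bezout coefficients alongside the remainders: start with r₀ = 465 = a·1 + b·0 (s = 1, t = 0) and r₁ = 350 = a·0 + b·1 (s = 0, t = 1); each new remainder r_{k+1} = r_{k-1} − q_k·r_k inherits s_{k+1} = s_{k-1} − q_k·s_k, t_{k+1} = t_{k-1} − q_k·t_k, so r_k = a·s_k + b·t_k at every step:
  q = 1: r = 115, s = 1 − 1·0 = 1, t = 0 − 1·1 = -1  (check: 465·1 + 350·(-1) = 115)
  q = 3: r = 5, s = 0 − 3·1 = -3, t = 1 − 3·(-1) = 4  (check: 465·(-3) + 350·4 = 5)
The row with r = 5 (the gcd) gives the Bezout coefficients s = -3, t = 4.
Result: 465 · (-3) + 350 · (4) = 5.

gcd(465, 350) = 5; s = -3, t = 4 (check: 465·(-3) + 350·4 = 5).


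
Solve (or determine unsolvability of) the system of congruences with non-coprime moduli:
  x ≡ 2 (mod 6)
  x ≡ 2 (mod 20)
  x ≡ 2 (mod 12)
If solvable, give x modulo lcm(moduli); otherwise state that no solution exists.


Moduli 6, 20, 12 are not pairwise coprime, so CRT works modulo lcm(m_i) when all pairwise compatibility conditions hold.
Pairwise compatibility: gcd(m_i, m_j) must divide a_i - a_j for every pair.
Merge one congruence at a time:
  Start: x ≡ 2 (mod 6).
  Combine with x ≡ 2 (mod 20): gcd(6, 20) = 2; 2 - 2 = 0, which IS divisible by 2, so compatible.
    Write x = 2 + 6·t and substitute into x ≡ 2 (mod 20): 6·t ≡ 2 − 2 = 0 (mod 20).
    Divide the congruence (and modulus) by g = 2: 3·t ≡ 0 (mod 10).
    The inverse of 3 mod 10 is 7 (since 3·7 = 21 = 2·10 + 1), so t ≡ 7·0 = 0 ≡ 0 (mod 10).
    Then x = 2 + 6·0 = 2, valid modulo lcm(6, 20) = 60: x ≡ 2 (mod 60).
  Combine with x ≡ 2 (mod 12): gcd(60, 12) = 12; 2 - 2 = 0, which IS divisible by 12, so compatible.
    Write x = 2 + 60·t and substitute into x ≡ 2 (mod 12): 60·t ≡ 2 − 2 = 0 (mod 12).
    Divide the congruence (and modulus) by g = 12: 5·t ≡ 0 (mod 1).
    Modulo 1 every t works; take t = 0.
    Then x = 2 + 60·0 = 2, valid modulo lcm(60, 12) = 60: x ≡ 2 (mod 60).
Verify: 2 mod 6 = 2, 2 mod 20 = 2, 2 mod 12 = 2.

x ≡ 2 (mod 60).


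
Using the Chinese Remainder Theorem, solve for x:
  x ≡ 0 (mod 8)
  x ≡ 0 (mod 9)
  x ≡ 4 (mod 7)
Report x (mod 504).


Moduli 8, 9, 7 are pairwise coprime; by CRT there is a unique solution modulo M = 8 · 9 · 7 = 504.
Solve pairwise, accumulating the modulus:
  Start with x ≡ 0 (mod 8).
  Combine with x ≡ 0 (mod 9): since gcd(8, 9) = 1, we get a unique residue mod 72.
    Write x = 0 + 8·t and substitute into x ≡ 0 (mod 9): 8·t ≡ 0 − 0 = 0 (mod 9).
    The inverse of 8 mod 9 is 8 (since 8·8 = 64 = 7·9 + 1), so t ≡ 8·0 = 0 ≡ 0 (mod 9).
    Then x = 0 + 8·0 = 0, valid modulo lcm(8, 9) = 72: x ≡ 0 (mod 72).
  Combine with x ≡ 4 (mod 7): since gcd(72, 7) = 1, we get a unique residue mod 504.
    Write x = 0 + 72·t and substitute into x ≡ 4 (mod 7): 72·t ≡ 4 − 0 = 4 (mod 7).
    Reduce coefficients mod 7: 2·t ≡ 4 (mod 7).
    The inverse of 2 mod 7 is 4 (since 2·4 = 8 = 1·7 + 1), so t ≡ 4·4 = 16 ≡ 2 (mod 7).
    Then x = 0 + 72·2 = 144, valid modulo lcm(72, 7) = 504: x ≡ 144 (mod 504).
Verify: 144 mod 8 = 0 ✓, 144 mod 9 = 0 ✓, 144 mod 7 = 4 ✓.

x ≡ 144 (mod 504).


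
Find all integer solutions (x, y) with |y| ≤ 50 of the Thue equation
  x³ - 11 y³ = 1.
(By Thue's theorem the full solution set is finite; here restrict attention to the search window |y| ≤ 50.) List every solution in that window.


The equation is x³ - 11y³ = 1. For fixed y, x³ = 11·y³ + 1, so a solution requires the RHS to be a perfect cube.
Strategy: iterate y from -50 to 50, compute RHS = 11·y³ + 1, and check whether it is a (positive or negative) perfect cube.
Check small values of y:
  y = 0: RHS = 1 = (1)³ ⇒ x = 1 works.
  y = 1: RHS = 12 is not a perfect cube.
  y = -1: RHS = -10 is not a perfect cube.
  y = 2: RHS = 89 is not a perfect cube.
  y = -2: RHS = -87 is not a perfect cube.
  y = 3: RHS = 298 is not a perfect cube.
  y = -3: RHS = -296 is not a perfect cube.
Continuing the search up to |y| = 50 finds no further solutions beyond those listed.
Collected solutions: (1, 0).

Solutions (with |y| ≤ 50): (1, 0).


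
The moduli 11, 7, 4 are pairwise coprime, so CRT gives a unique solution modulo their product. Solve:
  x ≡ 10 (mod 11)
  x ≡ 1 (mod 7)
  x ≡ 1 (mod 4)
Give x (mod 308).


Moduli 11, 7, 4 are pairwise coprime; by CRT there is a unique solution modulo M = 11 · 7 · 4 = 308.
Solve pairwise, accumulating the modulus:
  Start with x ≡ 10 (mod 11).
  Combine with x ≡ 1 (mod 7): since gcd(11, 7) = 1, we get a unique residue mod 77.
    Write x = 10 + 11·t and substitute into x ≡ 1 (mod 7): 11·t ≡ 1 − 10 = -9 (mod 7).
    Reduce coefficients mod 7: 4·t ≡ 5 (mod 7).
    The inverse of 4 mod 7 is 2 (since 4·2 = 8 = 1·7 + 1), so t ≡ 2·5 = 10 ≡ 3 (mod 7).
    Then x = 10 + 11·3 = 43, valid modulo lcm(11, 7) = 77: x ≡ 43 (mod 77).
  Combine with x ≡ 1 (mod 4): since gcd(77, 4) = 1, we get a unique residue mod 308.
    Write x = 43 + 77·t and substitute into x ≡ 1 (mod 4): 77·t ≡ 1 − 43 = -42 (mod 4).
    Reduce coefficients mod 4: 1·t ≡ 2 (mod 4).
    So t ≡ 2 (mod 4).
    Then x = 43 + 77·2 = 197, valid modulo lcm(77, 4) = 308: x ≡ 197 (mod 308).
Verify: 197 mod 11 = 10 ✓, 197 mod 7 = 1 ✓, 197 mod 4 = 1 ✓.

x ≡ 197 (mod 308).


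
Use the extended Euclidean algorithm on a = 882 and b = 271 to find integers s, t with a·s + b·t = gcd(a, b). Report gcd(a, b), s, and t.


Euclidean algorithm on (882, 271) — divide until remainder is 0:
  882 = 3 · 271 + 69
  271 = 3 · 69 + 64
  69 = 1 · 64 + 5
  64 = 12 · 5 + 4
  5 = 1 · 4 + 1
  4 = 4 · 1 + 0
gcd(882, 271) = 1.
Track Bezout coefficients alongside the remainders: start with r₀ = 882 = a·1 + b·0 (s = 1, t = 0) and r₁ = 271 = a·0 + b·1 (s = 0, t = 1); each new remainder r_{k+1} = r_{k-1} − q_k·r_k inherits s_{k+1} = s_{k-1} − q_k·s_k, t_{k+1} = t_{k-1} − q_k·t_k, so r_k = a·s_k + b·t_k at every step:
  q = 3: r = 69, s = 1 − 3·0 = 1, t = 0 − 3·1 = -3  (check: 882·1 + 271·(-3) = 69)
  q = 3: r = 64, s = 0 − 3·1 = -3, t = 1 − 3·(-3) = 10  (check: 882·(-3) + 271·10 = 64)
  q = 1: r = 5, s = 1 − 1·(-3) = 4, t = -3 − 1·10 = -13  (check: 882·4 + 271·(-13) = 5)
  q = 12: r = 4, s = -3 − 12·4 = -51, t = 10 − 12·(-13) = 166  (check: 882·(-51) + 271·166 = 4)
  q = 1: r = 1, s = 4 − 1·(-51) = 55, t = -13 − 1·166 = -179  (check: 882·55 + 271·(-179) = 1)
The row with r = 1 (the gcd) gives the Bezout coefficients s = 55, t = -179.
Result: 882 · (55) + 271 · (-179) = 1.

gcd(882, 271) = 1; s = 55, t = -179 (check: 882·55 + 271·(-179) = 1).


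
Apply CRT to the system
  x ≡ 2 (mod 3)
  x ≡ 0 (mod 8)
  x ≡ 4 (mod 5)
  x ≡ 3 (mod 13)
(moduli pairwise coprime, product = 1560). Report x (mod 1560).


Product of moduli M = 3 · 8 · 5 · 13 = 1560.
Merge one congruence at a time:
  Start: x ≡ 2 (mod 3).
  Combine with x ≡ 0 (mod 8); new modulus lcm = 24.
    Write x = 2 + 3·t and substitute into x ≡ 0 (mod 8): 3·t ≡ 0 − 2 = -2 (mod 8).
    Reduce coefficients mod 8: 3·t ≡ 6 (mod 8).
    The inverse of 3 mod 8 is 3 (since 3·3 = 9 = 1·8 + 1), so t ≡ 3·6 = 18 ≡ 2 (mod 8).
    Then x = 2 + 3·2 = 8, valid modulo lcm(3, 8) = 24: x ≡ 8 (mod 24).
  Combine with x ≡ 4 (mod 5); new modulus lcm = 120.
    Write x = 8 + 24·t and substitute into x ≡ 4 (mod 5): 24·t ≡ 4 − 8 = -4 (mod 5).
    Reduce coefficients mod 5: 4·t ≡ 1 (mod 5).
    The inverse of 4 mod 5 is 4 (since 4·4 = 16 = 3·5 + 1), so t ≡ 4·1 = 4 ≡ 4 (mod 5).
    Then x = 8 + 24·4 = 104, valid modulo lcm(24, 5) = 120: x ≡ 104 (mod 120).
  Combine with x ≡ 3 (mod 13); new modulus lcm = 1560.
    Write x = 104 + 120·t and substitute into x ≡ 3 (mod 13): 120·t ≡ 3 − 104 = -101 (mod 13).
    Reduce coefficients mod 13: 3·t ≡ 3 (mod 13).
    The inverse of 3 mod 13 is 9 (since 3·9 = 27 = 2·13 + 1), so t ≡ 9·3 = 27 ≡ 1 (mod 13).
    Then x = 104 + 120·1 = 224, valid modulo lcm(120, 13) = 1560: x ≡ 224 (mod 1560).
Verify against each original: 224 mod 3 = 2, 224 mod 8 = 0, 224 mod 5 = 4, 224 mod 13 = 3.

x ≡ 224 (mod 1560).


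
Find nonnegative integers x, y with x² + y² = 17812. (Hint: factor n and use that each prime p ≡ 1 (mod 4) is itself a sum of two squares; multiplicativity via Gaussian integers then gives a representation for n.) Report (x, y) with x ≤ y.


Step 1: Factor n = 17812 = 2^2 · 61 · 73.
Step 2: Check the mod-4 condition on each prime factor: 2 = 2 (special); 61 ≡ 1 (mod 4), exponent 1; 73 ≡ 1 (mod 4), exponent 1.
All primes ≡ 3 (mod 4) appear to even exponent (or don't appear), so by the two-squares theorem n IS expressible as a sum of two squares.
Step 3: Build a representation. Group n = k² · m with k = 2 and m = 61 · 73 = 4453 (a product of primes ≡ 1 (mod 4)); a representation of m scales to one of n via (k·x)² + (k·y)² = k²(x² + y²). Each prime p ≡ 1 (mod 4) is itself a sum of two squares; find a² by testing p − a² for a perfect square:
  61: 61 − 1² = 60, 61 − 2² = 57, 61 − 3² = 52, 61 − 4² = 45, 61 − 5² = 36 = 6² ⇒ 61 = 5² + 6².
  73: 73 − 1² = 72, 73 − 2² = 69, 73 − 3² = 64 = 8² ⇒ 73 = 3² + 8².
  Combine using the Brahmagupta–Fibonacci identity (a² + b²)(c² + d²) = (ac − bd)² + (ad + bc)² = (ac + bd)² + (ad − bc)²:
  61 · 73 = 4453: from (5² + 6²)(3² + 8²), take (5·3 − 6·8, 5·8 + 6·3) = (15 − 48, 40 + 18) = (-33, 58); dropping signs (only squares matter) gives (33, 58); check 33² + 58² = 1089 + 3364 = 4453 ✓.
  Scale by k = 2: (2·33, 2·58) = (66, 116).
Step 4: Order so x ≤ y and verify: 66² + 116² = 4356 + 13456 = 17812 = n. ✓

n = 17812 = 66² + 116² (one valid representation with x ≤ y).


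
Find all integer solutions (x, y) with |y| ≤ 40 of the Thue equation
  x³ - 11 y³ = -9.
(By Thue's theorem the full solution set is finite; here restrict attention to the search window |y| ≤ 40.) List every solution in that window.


The equation is x³ - 11y³ = -9. For fixed y, x³ = 11·y³ − 9, so a solution requires the RHS to be a perfect cube.
Strategy: iterate y from -40 to 40, compute RHS = 11·y³ − 9, and check whether it is a (positive or negative) perfect cube.
Check small values of y:
  y = 0: RHS = -9 is not a perfect cube.
  y = 1: RHS = 2 is not a perfect cube.
  y = -1: RHS = -20 is not a perfect cube.
  y = 2: RHS = 79 is not a perfect cube.
  y = -2: RHS = -97 is not a perfect cube.
  y = 3: RHS = 288 is not a perfect cube.
  y = -3: RHS = -306 is not a perfect cube.
Continuing the search up to |y| = 40 finds no solutions either.
No (x, y) in the scanned range satisfies the equation.

No integer solutions with |y| ≤ 40.


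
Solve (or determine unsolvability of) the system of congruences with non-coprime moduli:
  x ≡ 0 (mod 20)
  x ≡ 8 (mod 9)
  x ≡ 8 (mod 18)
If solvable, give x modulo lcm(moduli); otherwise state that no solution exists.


Moduli 20, 9, 18 are not pairwise coprime, so CRT works modulo lcm(m_i) when all pairwise compatibility conditions hold.
Pairwise compatibility: gcd(m_i, m_j) must divide a_i - a_j for every pair.
Merge one congruence at a time:
  Start: x ≡ 0 (mod 20).
  Combine with x ≡ 8 (mod 9): gcd(20, 9) = 1; 8 - 0 = 8, which IS divisible by 1, so compatible.
    Write x = 0 + 20·t and substitute into x ≡ 8 (mod 9): 20·t ≡ 8 − 0 = 8 (mod 9).
    Reduce coefficients mod 9: 2·t ≡ 8 (mod 9).
    The inverse of 2 mod 9 is 5 (since 2·5 = 10 = 1·9 + 1), so t ≡ 5·8 = 40 ≡ 4 (mod 9).
    Then x = 0 + 20·4 = 80, valid modulo lcm(20, 9) = 180: x ≡ 80 (mod 180).
  Combine with x ≡ 8 (mod 18): gcd(180, 18) = 18; 8 - 80 = -72, which IS divisible by 18, so compatible.
    Write x = 80 + 180·t and substitute into x ≡ 8 (mod 18): 180·t ≡ 8 − 80 = -72 (mod 18).
    Divide the congruence (and modulus) by g = 18: 10·t ≡ -4 (mod 1).
    Modulo 1 every t works; take t = 0.
    Then x = 80 + 180·0 = 80, valid modulo lcm(180, 18) = 180: x ≡ 80 (mod 180).
Verify: 80 mod 20 = 0, 80 mod 9 = 8, 80 mod 18 = 8.

x ≡ 80 (mod 180).


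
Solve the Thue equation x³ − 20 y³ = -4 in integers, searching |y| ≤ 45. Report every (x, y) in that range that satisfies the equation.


The equation is x³ - 20y³ = -4. For fixed y, x³ = 20·y³ − 4, so a solution requires the RHS to be a perfect cube.
Strategy: iterate y from -45 to 45, compute RHS = 20·y³ − 4, and check whether it is a (positive or negative) perfect cube.
Check small values of y:
  y = 0: RHS = -4 is not a perfect cube.
  y = 1: RHS = 16 is not a perfect cube.
  y = -1: RHS = -24 is not a perfect cube.
  y = 2: RHS = 156 is not a perfect cube.
  y = -2: RHS = -164 is not a perfect cube.
  y = 3: RHS = 536 is not a perfect cube.
  y = -3: RHS = -544 is not a perfect cube.
Continuing the search up to |y| = 45 finds no solutions either.
No (x, y) in the scanned range satisfies the equation.

No integer solutions with |y| ≤ 45.


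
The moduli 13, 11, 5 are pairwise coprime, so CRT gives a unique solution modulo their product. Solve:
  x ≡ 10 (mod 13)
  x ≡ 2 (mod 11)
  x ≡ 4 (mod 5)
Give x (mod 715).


Moduli 13, 11, 5 are pairwise coprime; by CRT there is a unique solution modulo M = 13 · 11 · 5 = 715.
Solve pairwise, accumulating the modulus:
  Start with x ≡ 10 (mod 13).
  Combine with x ≡ 2 (mod 11): since gcd(13, 11) = 1, we get a unique residue mod 143.
    Write x = 10 + 13·t and substitute into x ≡ 2 (mod 11): 13·t ≡ 2 − 10 = -8 (mod 11).
    Reduce coefficients mod 11: 2·t ≡ 3 (mod 11).
    The inverse of 2 mod 11 is 6 (since 2·6 = 12 = 1·11 + 1), so t ≡ 6·3 = 18 ≡ 7 (mod 11).
    Then x = 10 + 13·7 = 101, valid modulo lcm(13, 11) = 143: x ≡ 101 (mod 143).
  Combine with x ≡ 4 (mod 5): since gcd(143, 5) = 1, we get a unique residue mod 715.
    Write x = 101 + 143·t and substitute into x ≡ 4 (mod 5): 143·t ≡ 4 − 101 = -97 (mod 5).
    Reduce coefficients mod 5: 3·t ≡ 3 (mod 5).
    The inverse of 3 mod 5 is 2 (since 3·2 = 6 = 1·5 + 1), so t ≡ 2·3 = 6 ≡ 1 (mod 5).
    Then x = 101 + 143·1 = 244, valid modulo lcm(143, 5) = 715: x ≡ 244 (mod 715).
Verify: 244 mod 13 = 10 ✓, 244 mod 11 = 2 ✓, 244 mod 5 = 4 ✓.

x ≡ 244 (mod 715).


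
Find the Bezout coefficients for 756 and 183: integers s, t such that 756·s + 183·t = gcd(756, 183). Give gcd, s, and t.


Euclidean algorithm on (756, 183) — divide until remainder is 0:
  756 = 4 · 183 + 24
  183 = 7 · 24 + 15
  24 = 1 · 15 + 9
  15 = 1 · 9 + 6
  9 = 1 · 6 + 3
  6 = 2 · 3 + 0
gcd(756, 183) = 3.
Track Bezout coefficients alongside the remainders: start with r₀ = 756 = a·1 + b·0 (s = 1, t = 0) and r₁ = 183 = a·0 + b·1 (s = 0, t = 1); each new remainder r_{k+1} = r_{k-1} − q_k·r_k inherits s_{k+1} = s_{k-1} − q_k·s_k, t_{k+1} = t_{k-1} − q_k·t_k, so r_k = a·s_k + b·t_k at every step:
  q = 4: r = 24, s = 1 − 4·0 = 1, t = 0 − 4·1 = -4  (check: 756·1 + 183·(-4) = 24)
  q = 7: r = 15, s = 0 − 7·1 = -7, t = 1 − 7·(-4) = 29  (check: 756·(-7) + 183·29 = 15)
  q = 1: r = 9, s = 1 − 1·(-7) = 8, t = -4 − 1·29 = -33  (check: 756·8 + 183·(-33) = 9)
  q = 1: r = 6, s = -7 − 1·8 = -15, t = 29 − 1·(-33) = 62  (check: 756·(-15) + 183·62 = 6)
  q = 1: r = 3, s = 8 − 1·(-15) = 23, t = -33 − 1·62 = -95  (check: 756·23 + 183·(-95) = 3)
The row with r = 3 (the gcd) gives the Bezout coefficients s = 23, t = -95.
Result: 756 · (23) + 183 · (-95) = 3.

gcd(756, 183) = 3; s = 23, t = -95 (check: 756·23 + 183·(-95) = 3).


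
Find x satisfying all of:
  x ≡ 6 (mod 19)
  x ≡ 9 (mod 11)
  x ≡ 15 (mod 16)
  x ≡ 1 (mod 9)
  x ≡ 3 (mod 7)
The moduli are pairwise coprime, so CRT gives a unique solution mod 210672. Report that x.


Product of moduli M = 19 · 11 · 16 · 9 · 7 = 210672.
Merge one congruence at a time:
  Start: x ≡ 6 (mod 19).
  Combine with x ≡ 9 (mod 11); new modulus lcm = 209.
    Write x = 6 + 19·t and substitute into x ≡ 9 (mod 11): 19·t ≡ 9 − 6 = 3 (mod 11).
    Reduce coefficients mod 11: 8·t ≡ 3 (mod 11).
    The inverse of 8 mod 11 is 7 (since 8·7 = 56 = 5·11 + 1), so t ≡ 7·3 = 21 ≡ 10 (mod 11).
    Then x = 6 + 19·10 = 196, valid modulo lcm(19, 11) = 209: x ≡ 196 (mod 209).
  Combine with x ≡ 15 (mod 16); new modulus lcm = 3344.
    Write x = 196 + 209·t and substitute into x ≡ 15 (mod 16): 209·t ≡ 15 − 196 = -181 (mod 16).
    Reduce coefficients mod 16: 1·t ≡ 11 (mod 16).
    So t ≡ 11 (mod 16).
    Then x = 196 + 209·11 = 2495, valid modulo lcm(209, 16) = 3344: x ≡ 2495 (mod 3344).
  Combine with x ≡ 1 (mod 9); new modulus lcm = 30096.
    Write x = 2495 + 3344·t and substitute into x ≡ 1 (mod 9): 3344·t ≡ 1 − 2495 = -2494 (mod 9).
    Reduce coefficients mod 9: 5·t ≡ 8 (mod 9).
    The inverse of 5 mod 9 is 2 (since 5·2 = 10 = 1·9 + 1), so t ≡ 2·8 = 16 ≡ 7 (mod 9).
    Then x = 2495 + 3344·7 = 25903, valid modulo lcm(3344, 9) = 30096: x ≡ 25903 (mod 30096).
  Combine with x ≡ 3 (mod 7); new modulus lcm = 210672.
    Write x = 25903 + 30096·t and substitute into x ≡ 3 (mod 7): 30096·t ≡ 3 − 25903 = -25900 (mod 7).
    Reduce coefficients mod 7: 3·t ≡ 0 (mod 7).
    The inverse of 3 mod 7 is 5 (since 3·5 = 15 = 2·7 + 1), so t ≡ 5·0 = 0 ≡ 0 (mod 7).
    Then x = 25903 + 30096·0 = 25903, valid modulo lcm(30096, 7) = 210672: x ≡ 25903 (mod 210672).
Verify against each original: 25903 mod 19 = 6, 25903 mod 11 = 9, 25903 mod 16 = 15, 25903 mod 9 = 1, 25903 mod 7 = 3.

x ≡ 25903 (mod 210672).


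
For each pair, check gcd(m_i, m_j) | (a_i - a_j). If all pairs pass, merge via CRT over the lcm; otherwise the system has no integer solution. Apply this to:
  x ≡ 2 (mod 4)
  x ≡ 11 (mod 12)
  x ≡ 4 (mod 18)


Moduli 4, 12, 18 are not pairwise coprime, so CRT works modulo lcm(m_i) when all pairwise compatibility conditions hold.
Pairwise compatibility: gcd(m_i, m_j) must divide a_i - a_j for every pair.
Merge one congruence at a time:
  Start: x ≡ 2 (mod 4).
  Combine with x ≡ 11 (mod 12): gcd(4, 12) = 4, and 11 - 2 = 9 is NOT divisible by 4.
    ⇒ system is inconsistent (no integer solution).

No solution (the system is inconsistent).


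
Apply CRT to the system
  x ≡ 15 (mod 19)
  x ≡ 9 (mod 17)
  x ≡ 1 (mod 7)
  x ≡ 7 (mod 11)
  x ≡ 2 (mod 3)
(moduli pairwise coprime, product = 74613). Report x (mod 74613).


Product of moduli M = 19 · 17 · 7 · 11 · 3 = 74613.
Merge one congruence at a time:
  Start: x ≡ 15 (mod 19).
  Combine with x ≡ 9 (mod 17); new modulus lcm = 323.
    Write x = 15 + 19·t and substitute into x ≡ 9 (mod 17): 19·t ≡ 9 − 15 = -6 (mod 17).
    Reduce coefficients mod 17: 2·t ≡ 11 (mod 17).
    The inverse of 2 mod 17 is 9 (since 2·9 = 18 = 1·17 + 1), so t ≡ 9·11 = 99 ≡ 14 (mod 17).
    Then x = 15 + 19·14 = 281, valid modulo lcm(19, 17) = 323: x ≡ 281 (mod 323).
  Combine with x ≡ 1 (mod 7); new modulus lcm = 2261.
    Write x = 281 + 323·t and substitute into x ≡ 1 (mod 7): 323·t ≡ 1 − 281 = -280 (mod 7).
    Reduce coefficients mod 7: 1·t ≡ 0 (mod 7).
    So t ≡ 0 (mod 7).
    Then x = 281 + 323·0 = 281, valid modulo lcm(323, 7) = 2261: x ≡ 281 (mod 2261).
  Combine with x ≡ 7 (mod 11); new modulus lcm = 24871.
    Write x = 281 + 2261·t and substitute into x ≡ 7 (mod 11): 2261·t ≡ 7 − 281 = -274 (mod 11).
    Reduce coefficients mod 11: 6·t ≡ 1 (mod 11).
    The inverse of 6 mod 11 is 2 (since 6·2 = 12 = 1·11 + 1), so t ≡ 2·1 = 2 ≡ 2 (mod 11).
    Then x = 281 + 2261·2 = 4803, valid modulo lcm(2261, 11) = 24871: x ≡ 4803 (mod 24871).
  Combine with x ≡ 2 (mod 3); new modulus lcm = 74613.
    Write x = 4803 + 24871·t and substitute into x ≡ 2 (mod 3): 24871·t ≡ 2 − 4803 = -4801 (mod 3).
    Reduce coefficients mod 3: 1·t ≡ 2 (mod 3).
    So t ≡ 2 (mod 3).
    Then x = 4803 + 24871·2 = 54545, valid modulo lcm(24871, 3) = 74613: x ≡ 54545 (mod 74613).
Verify against each original: 54545 mod 19 = 15, 54545 mod 17 = 9, 54545 mod 7 = 1, 54545 mod 11 = 7, 54545 mod 3 = 2.

x ≡ 54545 (mod 74613).


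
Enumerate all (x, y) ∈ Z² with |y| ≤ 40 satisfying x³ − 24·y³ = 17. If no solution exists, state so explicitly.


The equation is x³ - 24y³ = 17. For fixed y, x³ = 24·y³ + 17, so a solution requires the RHS to be a perfect cube.
Strategy: iterate y from -40 to 40, compute RHS = 24·y³ + 17, and check whether it is a (positive or negative) perfect cube.
Check small values of y:
  y = 0: RHS = 17 is not a perfect cube.
  y = 1: RHS = 41 is not a perfect cube.
  y = -1: RHS = -7 is not a perfect cube.
  y = 2: RHS = 209 is not a perfect cube.
  y = -2: RHS = -175 is not a perfect cube.
  y = 3: RHS = 665 is not a perfect cube.
  y = -3: RHS = -631 is not a perfect cube.
Continuing the search up to |y| = 40 finds no solutions either.
No (x, y) in the scanned range satisfies the equation.

No integer solutions with |y| ≤ 40.


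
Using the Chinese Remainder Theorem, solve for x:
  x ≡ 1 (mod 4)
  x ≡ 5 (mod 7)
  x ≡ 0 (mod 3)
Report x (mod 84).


Moduli 4, 7, 3 are pairwise coprime; by CRT there is a unique solution modulo M = 4 · 7 · 3 = 84.
Solve pairwise, accumulating the modulus:
  Start with x ≡ 1 (mod 4).
  Combine with x ≡ 5 (mod 7): since gcd(4, 7) = 1, we get a unique residue mod 28.
    Write x = 1 + 4·t and substitute into x ≡ 5 (mod 7): 4·t ≡ 5 − 1 = 4 (mod 7).
    The inverse of 4 mod 7 is 2 (since 4·2 = 8 = 1·7 + 1), so t ≡ 2·4 = 8 ≡ 1 (mod 7).
    Then x = 1 + 4·1 = 5, valid modulo lcm(4, 7) = 28: x ≡ 5 (mod 28).
  Combine with x ≡ 0 (mod 3): since gcd(28, 3) = 1, we get a unique residue mod 84.
    Write x = 5 + 28·t and substitute into x ≡ 0 (mod 3): 28·t ≡ 0 − 5 = -5 (mod 3).
    Reduce coefficients mod 3: 1·t ≡ 1 (mod 3).
    So t ≡ 1 (mod 3).
    Then x = 5 + 28·1 = 33, valid modulo lcm(28, 3) = 84: x ≡ 33 (mod 84).
Verify: 33 mod 4 = 1 ✓, 33 mod 7 = 5 ✓, 33 mod 3 = 0 ✓.

x ≡ 33 (mod 84).


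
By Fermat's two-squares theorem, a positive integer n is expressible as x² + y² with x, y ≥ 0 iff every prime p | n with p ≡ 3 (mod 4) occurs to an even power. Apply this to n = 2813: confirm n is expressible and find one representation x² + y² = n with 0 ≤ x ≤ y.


Step 1: Factor n = 2813 = 29 · 97.
Step 2: Check the mod-4 condition on each prime factor: 29 ≡ 1 (mod 4), exponent 1; 97 ≡ 1 (mod 4), exponent 1.
All primes ≡ 3 (mod 4) appear to even exponent (or don't appear), so by the two-squares theorem n IS expressible as a sum of two squares.
Step 3: Build a representation. Here n = 29 · 97 is a product of primes ≡ 1 (mod 4). Each prime p ≡ 1 (mod 4) is itself a sum of two squares; find a² by testing p − a² for a perfect square:
  29: 29 − 1² = 28, 29 − 2² = 25 = 5² ⇒ 29 = 2² + 5².
  97: 97 − 1² = 96, 97 − 2² = 93, 97 − 3² = 88, 97 − 4² = 81 = 9² ⇒ 97 = 4² + 9².
  Combine using the Brahmagupta–Fibonacci identity (a² + b²)(c² + d²) = (ac − bd)² + (ad + bc)² = (ac + bd)² + (ad − bc)²:
  29 · 97 = 2813: from (2² + 5²)(4² + 9²), take (2·4 − 5·9, 2·9 + 5·4) = (8 − 45, 18 + 20) = (-37, 38); dropping signs (only squares matter) gives (37, 38); check 37² + 38² = 1369 + 1444 = 2813 ✓.
Step 4: Order so x ≤ y and verify: 37² + 38² = 1369 + 1444 = 2813 = n. ✓

n = 2813 = 37² + 38² (one valid representation with x ≤ y).


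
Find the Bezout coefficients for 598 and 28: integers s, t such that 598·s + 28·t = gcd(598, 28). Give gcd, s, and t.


Euclidean algorithm on (598, 28) — divide until remainder is 0:
  598 = 21 · 28 + 10
  28 = 2 · 10 + 8
  10 = 1 · 8 + 2
  8 = 4 · 2 + 0
gcd(598, 28) = 2.
Track Bezout coefficients alongside the remainders: start with r₀ = 598 = a·1 + b·0 (s = 1, t = 0) and r₁ = 28 = a·0 + b·1 (s = 0, t = 1); each new remainder r_{k+1} = r_{k-1} − q_k·r_k inherits s_{k+1} = s_{k-1} − q_k·s_k, t_{k+1} = t_{k-1} − q_k·t_k, so r_k = a·s_k + b·t_k at every step:
  q = 21: r = 10, s = 1 − 21·0 = 1, t = 0 − 21·1 = -21  (check: 598·1 + 28·(-21) = 10)
  q = 2: r = 8, s = 0 − 2·1 = -2, t = 1 − 2·(-21) = 43  (check: 598·(-2) + 28·43 = 8)
  q = 1: r = 2, s = 1 − 1·(-2) = 3, t = -21 − 1·43 = -64  (check: 598·3 + 28·(-64) = 2)
The row with r = 2 (the gcd) gives the Bezout coefficients s = 3, t = -64.
Result: 598 · (3) + 28 · (-64) = 2.

gcd(598, 28) = 2; s = 3, t = -64 (check: 598·3 + 28·(-64) = 2).


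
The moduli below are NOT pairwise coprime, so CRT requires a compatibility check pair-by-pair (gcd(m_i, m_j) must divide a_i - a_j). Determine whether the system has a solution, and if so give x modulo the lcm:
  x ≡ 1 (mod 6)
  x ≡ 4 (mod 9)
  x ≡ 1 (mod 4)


Moduli 6, 9, 4 are not pairwise coprime, so CRT works modulo lcm(m_i) when all pairwise compatibility conditions hold.
Pairwise compatibility: gcd(m_i, m_j) must divide a_i - a_j for every pair.
Merge one congruence at a time:
  Start: x ≡ 1 (mod 6).
  Combine with x ≡ 4 (mod 9): gcd(6, 9) = 3; 4 - 1 = 3, which IS divisible by 3, so compatible.
    Write x = 1 + 6·t and substitute into x ≡ 4 (mod 9): 6·t ≡ 4 − 1 = 3 (mod 9).
    Divide the congruence (and modulus) by g = 3: 2·t ≡ 1 (mod 3).
    The inverse of 2 mod 3 is 2 (since 2·2 = 4 = 1·3 + 1), so t ≡ 2·1 = 2 ≡ 2 (mod 3).
    Then x = 1 + 6·2 = 13, valid modulo lcm(6, 9) = 18: x ≡ 13 (mod 18).
  Combine with x ≡ 1 (mod 4): gcd(18, 4) = 2; 1 - 13 = -12, which IS divisible by 2, so compatible.
    Write x = 13 + 18·t and substitute into x ≡ 1 (mod 4): 18·t ≡ 1 − 13 = -12 (mod 4).
    Divide the congruence (and modulus) by g = 2: 9·t ≡ -6 (mod 2).
    Reduce coefficients mod 2: 1·t ≡ 0 (mod 2).
    So t ≡ 0 (mod 2).
    Then x = 13 + 18·0 = 13, valid modulo lcm(18, 4) = 36: x ≡ 13 (mod 36).
Verify: 13 mod 6 = 1, 13 mod 9 = 4, 13 mod 4 = 1.

x ≡ 13 (mod 36).


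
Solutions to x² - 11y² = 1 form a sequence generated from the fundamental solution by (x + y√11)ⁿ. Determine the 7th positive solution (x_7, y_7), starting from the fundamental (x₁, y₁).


Step 1: Find the fundamental solution (x₁, y₁) of x² - 11y² = 1.
  Expand √11 as a continued fraction. a₀ = ⌊√11⌋ = 3; iterate m_{k+1} = d_k·a_k − m_k, d_{k+1} = (11 − m_{k+1}²)/d_k, a_{k+1} = ⌊(a₀ + m_{k+1})/d_{k+1}⌋ (starting m₀ = 0, d₀ = 1), with convergents p_k = a_k·p_{k-1} + p_{k-2}, q_k = a_k·q_{k-1} + q_{k-2} (p₋₁ = 1, q₋₁ = 0):
  k = 0: a₀ = 3; p₀/q₀ = 3/1; p₀² − 11·q₀² = 9 − 11 = -2.
  k = 1: m = 3, d = 2, a = ⌊(3 + 3)/2⌋ = 3; p/q = (3·3 + 1)/(3·1 + 0) = 10/3; p² − 11·q² = 100 − 99 = 1.
  The first convergent with p² − 11·q² = 1 gives the fundamental solution (x₁, y₁) = (10, 3).
Step 2: Apply the recurrence (x_{n+1}, y_{n+1}) = (x₁x_n + 11y₁y_n, x₁y_n + y₁x_n) repeatedly.
  From (x_1, y_1) = (10, 3): x_2 = 10·10 + 11·3·3 = 199; y_2 = 10·3 + 3·10 = 60.
  From (x_2, y_2) = (199, 60): x_3 = 10·199 + 11·3·60 = 3970; y_3 = 10·60 + 3·199 = 1197.
  From (x_3, y_3) = (3970, 1197): x_4 = 10·3970 + 11·3·1197 = 79201; y_4 = 10·1197 + 3·3970 = 23880.
  From (x_4, y_4) = (79201, 23880): x_5 = 10·79201 + 11·3·23880 = 1580050; y_5 = 10·23880 + 3·79201 = 476403.
  From (x_5, y_5) = (1580050, 476403): x_6 = 10·1580050 + 11·3·476403 = 31521799; y_6 = 10·476403 + 3·1580050 = 9504180.
  From (x_6, y_6) = (31521799, 9504180): x_7 = 10·31521799 + 11·3·9504180 = 628855930; y_7 = 10·9504180 + 3·31521799 = 189607197.
Step 3: Verify x_7² - 11·y_7² = 395459780696164900 - 395459780696164899 = 1 (should be 1). ✓

(x_1, y_1) = (10, 3); (x_7, y_7) = (628855930, 189607197).


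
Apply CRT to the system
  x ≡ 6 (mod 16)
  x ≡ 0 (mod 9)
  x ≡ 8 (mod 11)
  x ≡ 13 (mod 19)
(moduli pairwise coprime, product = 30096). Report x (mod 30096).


Product of moduli M = 16 · 9 · 11 · 19 = 30096.
Merge one congruence at a time:
  Start: x ≡ 6 (mod 16).
  Combine with x ≡ 0 (mod 9); new modulus lcm = 144.
    Write x = 6 + 16·t and substitute into x ≡ 0 (mod 9): 16·t ≡ 0 − 6 = -6 (mod 9).
    Reduce coefficients mod 9: 7·t ≡ 3 (mod 9).
    The inverse of 7 mod 9 is 4 (since 7·4 = 28 = 3·9 + 1), so t ≡ 4·3 = 12 ≡ 3 (mod 9).
    Then x = 6 + 16·3 = 54, valid modulo lcm(16, 9) = 144: x ≡ 54 (mod 144).
  Combine with x ≡ 8 (mod 11); new modulus lcm = 1584.
    Write x = 54 + 144·t and substitute into x ≡ 8 (mod 11): 144·t ≡ 8 − 54 = -46 (mod 11).
    Reduce coefficients mod 11: 1·t ≡ 9 (mod 11).
    So t ≡ 9 (mod 11).
    Then x = 54 + 144·9 = 1350, valid modulo lcm(144, 11) = 1584: x ≡ 1350 (mod 1584).
  Combine with x ≡ 13 (mod 19); new modulus lcm = 30096.
    Write x = 1350 + 1584·t and substitute into x ≡ 13 (mod 19): 1584·t ≡ 13 − 1350 = -1337 (mod 19).
    Reduce coefficients mod 19: 7·t ≡ 12 (mod 19).
    The inverse of 7 mod 19 is 11 (since 7·11 = 77 = 4·19 + 1), so t ≡ 11·12 = 132 ≡ 18 (mod 19).
    Then x = 1350 + 1584·18 = 29862, valid modulo lcm(1584, 19) = 30096: x ≡ 29862 (mod 30096).
Verify against each original: 29862 mod 16 = 6, 29862 mod 9 = 0, 29862 mod 11 = 8, 29862 mod 19 = 13.

x ≡ 29862 (mod 30096).


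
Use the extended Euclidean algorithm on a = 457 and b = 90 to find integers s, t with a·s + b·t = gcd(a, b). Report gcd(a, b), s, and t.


Euclidean algorithm on (457, 90) — divide until remainder is 0:
  457 = 5 · 90 + 7
  90 = 12 · 7 + 6
  7 = 1 · 6 + 1
  6 = 6 · 1 + 0
gcd(457, 90) = 1.
Track Bezout coefficients alongside the remainders: start with r₀ = 457 = a·1 + b·0 (s = 1, t = 0) and r₁ = 90 = a·0 + b·1 (s = 0, t = 1); each new remainder r_{k+1} = r_{k-1} − q_k·r_k inherits s_{k+1} = s_{k-1} − q_k·s_k, t_{k+1} = t_{k-1} − q_k·t_k, so r_k = a·s_k + b·t_k at every step:
  q = 5: r = 7, s = 1 − 5·0 = 1, t = 0 − 5·1 = -5  (check: 457·1 + 90·(-5) = 7)
  q = 12: r = 6, s = 0 − 12·1 = -12, t = 1 − 12·(-5) = 61  (check: 457·(-12) + 90·61 = 6)
  q = 1: r = 1, s = 1 − 1·(-12) = 13, t = -5 − 1·61 = -66  (check: 457·13 + 90·(-66) = 1)
The row with r = 1 (the gcd) gives the Bezout coefficients s = 13, t = -66.
Result: 457 · (13) + 90 · (-66) = 1.

gcd(457, 90) = 1; s = 13, t = -66 (check: 457·13 + 90·(-66) = 1).
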